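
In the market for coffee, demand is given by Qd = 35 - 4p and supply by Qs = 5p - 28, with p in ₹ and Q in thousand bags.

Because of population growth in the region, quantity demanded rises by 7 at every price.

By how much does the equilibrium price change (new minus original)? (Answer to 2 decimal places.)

Original equilibrium: 35 - 4p = 5p - 28 gives 63 = 9p, so p = 7 and Q = 7.
The shock moves the curves to Qd = 42 - 4p and Qs = 5p - 28.
Equate the new curves: 42 - 4p = 5p - 28, giving 70 = 9p, p = 70/9 ≈ 7.7778, Q = 98/9 ≈ 10.8889.
Δp = 7.7778 − 7 = +0.78.

+0.78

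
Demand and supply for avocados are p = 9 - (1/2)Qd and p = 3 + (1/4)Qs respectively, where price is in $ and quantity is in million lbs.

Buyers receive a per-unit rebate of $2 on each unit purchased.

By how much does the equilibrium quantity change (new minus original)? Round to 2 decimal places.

+2.67

Original equilibrium: 18 - 2p = 4p - 12 gives 30 = 6p, so p = 5 and Q = 8.
Since buyers' out-of-pocket price is the market price minus the rebate, the effective demand curve becomes Qd = 22 - 2p.
Clearing the new market: 22 - 2p = 4p - 12, so p = 17/3 ≈ 5.6667 and Q = 32/3 ≈ 10.6667.
ΔQ = 10.6667 − 8 = +2.67.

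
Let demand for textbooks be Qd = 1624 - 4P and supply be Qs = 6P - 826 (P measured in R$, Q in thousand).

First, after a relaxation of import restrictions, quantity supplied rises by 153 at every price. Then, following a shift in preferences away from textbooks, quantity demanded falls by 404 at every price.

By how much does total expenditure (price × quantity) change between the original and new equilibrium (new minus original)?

-70171.96

Before the shock: 1624 - 4P = 6P - 826 ⇒ 2450 = 10P ⇒ P = 245, Q = 644.
After the shift, demand is Qd = 1220 - 4P and supply is Qs = 6P - 673.
New equilibrium: 1220 - 4P = 6P - 673 ⇒ 1893 = 10P ⇒ P = 189.3, Q = 462.8.
Expenditure moves from 245×644 = 157780 to 189.3×462.8 = 87608.04; change = -70171.96.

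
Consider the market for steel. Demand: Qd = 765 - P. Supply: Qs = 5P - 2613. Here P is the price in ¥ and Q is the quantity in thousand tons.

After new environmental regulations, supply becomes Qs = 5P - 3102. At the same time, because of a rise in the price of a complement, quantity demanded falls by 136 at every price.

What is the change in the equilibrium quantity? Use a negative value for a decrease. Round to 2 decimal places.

-194.83

Original equilibrium: 765 - P = 5P - 2613 gives 3378 = 6P, so P = 563 and Q = 202.
With the change applied: demand Qd = 629 - P, supply Qs = 5P - 3102.
Setting them equal: 629 - P = 5P - 3102 → 3731 = 6P, so P = 3731/6 ≈ 621.8333 and Q = 43/6 ≈ 7.1667.
ΔQ = 7.1667 − 202 = -194.83.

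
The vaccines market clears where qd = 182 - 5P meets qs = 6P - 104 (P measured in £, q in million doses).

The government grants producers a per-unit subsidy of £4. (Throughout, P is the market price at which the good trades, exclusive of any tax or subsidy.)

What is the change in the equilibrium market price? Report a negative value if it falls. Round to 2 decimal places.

-2.18

Initially, 182 - 5P = 6P - 104, so 286 = 11P and P = 26, q = 52.
Since sellers receive the price plus the subsidy, the effective supply curve becomes qs = 6P - 80.
Setting them equal: 182 - 5P = 6P - 80 → 262 = 11P, so P = 262/11 ≈ 23.8182 and q = 692/11 ≈ 62.9091.
ΔP = 23.8182 − 26 = -2.18.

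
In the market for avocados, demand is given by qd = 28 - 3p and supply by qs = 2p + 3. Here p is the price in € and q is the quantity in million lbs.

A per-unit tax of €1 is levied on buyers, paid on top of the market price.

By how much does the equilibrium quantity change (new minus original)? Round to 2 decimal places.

Before the shock: 28 - 3p = 2p + 3 ⇒ 25 = 5p ⇒ p = 5, q = 13.
Since buyers pay the price plus the tax, the effective demand curve becomes qd = 25 - 3p.
Clearing the new market: 25 - 3p = 2p + 3, so p = 4.4 and q = 11.8.
Δq = 11.8 − 13 = -1.20.

-1.20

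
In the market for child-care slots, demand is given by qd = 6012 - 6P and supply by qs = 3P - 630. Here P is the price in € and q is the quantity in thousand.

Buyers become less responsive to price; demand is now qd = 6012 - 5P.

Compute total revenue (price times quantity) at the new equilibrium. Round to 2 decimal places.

1544887.69

Initially, 6012 - 6P = 3P - 630, so 6642 = 9P and P = 738, q = 1584.
The new curves are qd = 6012 - 5P (demand) and qs = 3P - 630 (supply).
Clearing the new market: 6012 - 5P = 3P - 630, so P = 830.25 and q = 1860.75.
New expenditure = 830.25 × 1860.75 = 1544887.69.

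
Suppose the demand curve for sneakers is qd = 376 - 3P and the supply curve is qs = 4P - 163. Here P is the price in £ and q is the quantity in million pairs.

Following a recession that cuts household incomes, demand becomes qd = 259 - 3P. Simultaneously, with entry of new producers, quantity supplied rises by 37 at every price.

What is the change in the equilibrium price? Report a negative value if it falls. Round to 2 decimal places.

Original equilibrium: 376 - 3P = 4P - 163 gives 539 = 7P, so P = 77 and q = 145.
The shock moves the curves to qd = 259 - 3P and qs = 4P - 126.
Equate the new curves: 259 - 3P = 4P - 126, giving 385 = 7P, P = 55, q = 94.
ΔP = 55 − 77 = -22.00.

-22.00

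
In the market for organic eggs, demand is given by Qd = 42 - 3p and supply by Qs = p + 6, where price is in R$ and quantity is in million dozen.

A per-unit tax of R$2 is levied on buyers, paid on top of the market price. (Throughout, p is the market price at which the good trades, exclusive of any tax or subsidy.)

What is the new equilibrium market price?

7.5

Initially, 42 - 3p = p + 6, so 36 = 4p and p = 9, Q = 15.
Since buyers pay the price plus the tax, the effective demand curve becomes Qd = 36 - 3p.
Clearing the new market: 36 - 3p = p + 6, so p = 7.5 and Q = 13.5.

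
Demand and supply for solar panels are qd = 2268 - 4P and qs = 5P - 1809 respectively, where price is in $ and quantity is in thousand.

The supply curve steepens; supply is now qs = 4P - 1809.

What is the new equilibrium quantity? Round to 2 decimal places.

229.50

Initially, 2268 - 4P = 5P - 1809, so 4077 = 9P and P = 453, q = 456.
The shock moves the curves to qd = 2268 - 4P and qs = 4P - 1809.
Setting them equal: 2268 - 4P = 4P - 1809 → 4077 = 8P, so P = 509.625 and q = 229.5.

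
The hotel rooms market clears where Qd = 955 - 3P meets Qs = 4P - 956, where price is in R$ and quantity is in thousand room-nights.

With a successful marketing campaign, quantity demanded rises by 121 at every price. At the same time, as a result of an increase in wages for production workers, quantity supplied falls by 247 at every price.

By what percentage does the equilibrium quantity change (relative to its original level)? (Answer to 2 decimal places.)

Before the shock: 955 - 3P = 4P - 956 ⇒ 1911 = 7P ⇒ P = 273, Q = 136.
After the shift, demand is Qd = 1076 - 3P and supply is Qs = 4P - 1203.
Equate the new curves: 1076 - 3P = 4P - 1203, giving 2279 = 7P, P = 2279/7 ≈ 325.5714, Q = 695/7 ≈ 99.2857.
%ΔQ = (99.2857 − 136) / 136 × 100 = -27.00%.

-27.00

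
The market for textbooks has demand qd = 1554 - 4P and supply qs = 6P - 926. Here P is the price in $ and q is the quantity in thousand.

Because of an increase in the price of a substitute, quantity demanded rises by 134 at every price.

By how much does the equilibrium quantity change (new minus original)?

Before the shock: 1554 - 4P = 6P - 926 ⇒ 2480 = 10P ⇒ P = 248, q = 562.
The shock moves the curves to qd = 1688 - 4P and qs = 6P - 926.
New equilibrium: 1688 - 4P = 6P - 926 ⇒ 2614 = 10P ⇒ P = 261.4, q = 642.4.
Δq = 642.4 − 562 = +80.4.

+80.4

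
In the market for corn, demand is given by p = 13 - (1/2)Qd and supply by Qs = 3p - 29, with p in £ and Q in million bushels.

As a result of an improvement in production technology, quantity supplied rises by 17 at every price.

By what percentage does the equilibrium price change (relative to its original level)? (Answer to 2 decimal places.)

Before the shock: 26 - 2p = 3p - 29 ⇒ 55 = 5p ⇒ p = 11, Q = 4.
After the shift, demand is Qd = 26 - 2p and supply is Qs = 3p - 12.
Equate the new curves: 26 - 2p = 3p - 12, giving 38 = 5p, p = 7.6, Q = 10.8.
%Δp = (7.6 − 11) / 11 × 100 = -30.91%.

-30.91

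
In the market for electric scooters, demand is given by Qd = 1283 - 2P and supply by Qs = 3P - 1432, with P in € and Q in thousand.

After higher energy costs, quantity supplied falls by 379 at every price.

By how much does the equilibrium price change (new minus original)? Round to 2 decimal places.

Before the shock: 1283 - 2P = 3P - 1432 ⇒ 2715 = 5P ⇒ P = 543, Q = 197.
The shock moves the curves to Qd = 1283 - 2P and Qs = 3P - 1811.
Equate the new curves: 1283 - 2P = 3P - 1811, giving 3094 = 5P, P = 618.8, Q = 45.4.
ΔP = 618.8 − 543 = +75.80.

+75.80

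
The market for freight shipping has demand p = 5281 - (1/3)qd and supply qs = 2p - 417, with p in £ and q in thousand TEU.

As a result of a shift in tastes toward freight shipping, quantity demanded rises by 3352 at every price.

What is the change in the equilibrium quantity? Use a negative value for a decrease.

Initially, 15843 - 3p = 2p - 417, so 16260 = 5p and p = 3252, q = 6087.
With the change applied: demand qd = 19195 - 3p, supply qs = 2p - 417.
Equate the new curves: 19195 - 3p = 2p - 417, giving 19612 = 5p, p = 3922.4, q = 7427.8.
Δq = 7427.8 − 6087 = +1340.8.

+1340.8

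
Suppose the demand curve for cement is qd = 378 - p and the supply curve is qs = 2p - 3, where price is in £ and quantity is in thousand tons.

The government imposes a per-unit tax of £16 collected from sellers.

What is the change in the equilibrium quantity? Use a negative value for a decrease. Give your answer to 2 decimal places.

Initially, 378 - p = 2p - 3, so 381 = 3p and p = 127, q = 251.
Since sellers keep the price net of the tax, the effective supply curve becomes qs = 2p - 35.
Clearing the new market: 378 - p = 2p - 35, so p = 413/3 ≈ 137.6667 and q = 721/3 ≈ 240.3333.
Δq = 240.3333 − 251 = -10.67.

-10.67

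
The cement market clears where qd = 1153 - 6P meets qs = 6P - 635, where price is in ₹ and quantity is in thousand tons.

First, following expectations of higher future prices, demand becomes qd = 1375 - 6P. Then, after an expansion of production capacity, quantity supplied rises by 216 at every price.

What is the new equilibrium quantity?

Initially, 1153 - 6P = 6P - 635, so 1788 = 12P and P = 149, q = 259.
The new curves are qd = 1375 - 6P (demand) and qs = 6P - 419 (supply).
Equate the new curves: 1375 - 6P = 6P - 419, giving 1794 = 12P, P = 149.5, q = 478.

478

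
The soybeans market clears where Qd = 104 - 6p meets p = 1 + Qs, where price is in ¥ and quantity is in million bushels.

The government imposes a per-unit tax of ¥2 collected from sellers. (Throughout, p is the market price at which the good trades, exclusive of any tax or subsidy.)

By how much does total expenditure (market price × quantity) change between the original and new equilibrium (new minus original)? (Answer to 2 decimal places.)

Solve the original market: 104 - 6p = p - 1, hence p = 15 and Q = 14.
Since sellers keep the price net of the tax, the effective supply curve becomes Qs = p - 3.
Clearing the new market: 104 - 6p = p - 3, so p = 107/7 ≈ 15.2857 and Q = 86/7 ≈ 12.2857.
Expenditure moves from 15×14 = 210 to 15.2857×12.2857 = 187.7959; change = -22.20.

-22.20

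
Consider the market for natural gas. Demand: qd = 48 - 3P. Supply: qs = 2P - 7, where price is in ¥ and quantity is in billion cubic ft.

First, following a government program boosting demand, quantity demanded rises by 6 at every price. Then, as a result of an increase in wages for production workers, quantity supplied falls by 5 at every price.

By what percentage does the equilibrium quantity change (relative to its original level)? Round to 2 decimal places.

-4.00

Original equilibrium: 48 - 3P = 2P - 7 gives 55 = 5P, so P = 11 and q = 15.
With the change applied: demand qd = 54 - 3P, supply qs = 2P - 12.
Setting them equal: 54 - 3P = 2P - 12 → 66 = 5P, so P = 13.2 and q = 14.4.
%Δq = (14.4 − 15) / 15 × 100 = -4.00%.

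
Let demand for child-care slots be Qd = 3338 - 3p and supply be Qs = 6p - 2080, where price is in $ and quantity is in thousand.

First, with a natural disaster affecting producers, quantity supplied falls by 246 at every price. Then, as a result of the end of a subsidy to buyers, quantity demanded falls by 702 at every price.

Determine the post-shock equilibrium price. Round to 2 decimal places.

Initially, 3338 - 3p = 6p - 2080, so 5418 = 9p and p = 602, Q = 1532.
The shock moves the curves to Qd = 2636 - 3p and Qs = 6p - 2326.
Equate the new curves: 2636 - 3p = 6p - 2326, giving 4962 = 9p, p = 1654/3 ≈ 551.3333, Q = 982.

551.33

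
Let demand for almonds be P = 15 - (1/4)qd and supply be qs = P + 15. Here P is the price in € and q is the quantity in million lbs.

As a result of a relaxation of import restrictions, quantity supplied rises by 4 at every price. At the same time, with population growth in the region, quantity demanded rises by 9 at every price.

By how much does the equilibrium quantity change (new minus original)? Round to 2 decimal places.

+5.00

Initially, 60 - 4P = P + 15, so 45 = 5P and P = 9, q = 24.
The shock moves the curves to qd = 69 - 4P and qs = P + 19.
Setting them equal: 69 - 4P = P + 19 → 50 = 5P, so P = 10 and q = 29.
Δq = 29 − 24 = +5.00.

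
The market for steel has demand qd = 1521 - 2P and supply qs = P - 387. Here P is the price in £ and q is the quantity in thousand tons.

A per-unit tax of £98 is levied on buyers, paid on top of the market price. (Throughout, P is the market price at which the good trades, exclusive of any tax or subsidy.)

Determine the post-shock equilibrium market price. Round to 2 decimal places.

570.67

Original equilibrium: 1521 - 2P = P - 387 gives 1908 = 3P, so P = 636 and q = 249.
Since buyers pay the price plus the tax, the effective demand curve becomes qd = 1325 - 2P.
Clearing the new market: 1325 - 2P = P - 387, so P = 1712/3 ≈ 570.6667 and q = 551/3 ≈ 183.6667.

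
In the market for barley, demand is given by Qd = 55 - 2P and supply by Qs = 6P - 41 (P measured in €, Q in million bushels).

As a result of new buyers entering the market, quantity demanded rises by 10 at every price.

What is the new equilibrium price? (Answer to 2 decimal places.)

Before the shock: 55 - 2P = 6P - 41 ⇒ 96 = 8P ⇒ P = 12, Q = 31.
With the change applied: demand Qd = 65 - 2P, supply Qs = 6P - 41.
New equilibrium: 65 - 2P = 6P - 41 ⇒ 106 = 8P ⇒ P = 13.25, Q = 38.5.

13.25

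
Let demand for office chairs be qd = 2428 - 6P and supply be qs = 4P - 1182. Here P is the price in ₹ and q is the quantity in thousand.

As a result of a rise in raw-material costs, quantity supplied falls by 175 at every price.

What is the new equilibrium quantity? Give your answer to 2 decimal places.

Before the shock: 2428 - 6P = 4P - 1182 ⇒ 3610 = 10P ⇒ P = 361, q = 262.
The shock moves the curves to qd = 2428 - 6P and qs = 4P - 1357.
Equate the new curves: 2428 - 6P = 4P - 1357, giving 3785 = 10P, P = 378.5, q = 157.

157.00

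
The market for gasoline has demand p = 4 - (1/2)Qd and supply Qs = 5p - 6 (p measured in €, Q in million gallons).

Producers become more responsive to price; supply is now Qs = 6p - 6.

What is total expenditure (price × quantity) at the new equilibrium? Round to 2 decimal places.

7.88

Initially, 8 - 2p = 5p - 6, so 14 = 7p and p = 2, Q = 4.
After the shift, demand is Qd = 8 - 2p and supply is Qs = 6p - 6.
Equate the new curves: 8 - 2p = 6p - 6, giving 14 = 8p, p = 1.75, Q = 4.5.
New expenditure = 1.75 × 4.5 = 7.88.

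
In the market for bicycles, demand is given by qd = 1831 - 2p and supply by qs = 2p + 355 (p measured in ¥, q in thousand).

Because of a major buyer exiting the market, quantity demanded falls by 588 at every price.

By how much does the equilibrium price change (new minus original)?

-147

Solve the original market: 1831 - 2p = 2p + 355, hence p = 369 and q = 1093.
With the change applied: demand qd = 1243 - 2p, supply qs = 2p + 355.
Equate the new curves: 1243 - 2p = 2p + 355, giving 888 = 4p, p = 222, q = 799.
Δp = 222 − 369 = -147.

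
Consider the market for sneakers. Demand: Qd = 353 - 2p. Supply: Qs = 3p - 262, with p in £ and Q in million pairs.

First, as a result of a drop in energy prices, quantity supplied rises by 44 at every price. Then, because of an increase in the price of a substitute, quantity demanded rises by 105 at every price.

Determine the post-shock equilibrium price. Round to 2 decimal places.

Original equilibrium: 353 - 2p = 3p - 262 gives 615 = 5p, so p = 123 and Q = 107.
The shock moves the curves to Qd = 458 - 2p and Qs = 3p - 218.
Equate the new curves: 458 - 2p = 3p - 218, giving 676 = 5p, p = 135.2, Q = 187.6.

135.20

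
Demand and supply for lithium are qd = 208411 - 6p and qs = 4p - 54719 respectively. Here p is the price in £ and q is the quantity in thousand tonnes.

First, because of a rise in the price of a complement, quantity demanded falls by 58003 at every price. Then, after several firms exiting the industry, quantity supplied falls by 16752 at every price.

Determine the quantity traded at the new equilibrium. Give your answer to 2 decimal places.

17280.60

Before the shock: 208411 - 6p = 4p - 54719 ⇒ 263130 = 10p ⇒ p = 26313, q = 50533.
After the shift, demand is qd = 150408 - 6p and supply is qs = 4p - 71471.
New equilibrium: 150408 - 6p = 4p - 71471 ⇒ 221879 = 10p ⇒ p = 22187.9, q = 17280.6.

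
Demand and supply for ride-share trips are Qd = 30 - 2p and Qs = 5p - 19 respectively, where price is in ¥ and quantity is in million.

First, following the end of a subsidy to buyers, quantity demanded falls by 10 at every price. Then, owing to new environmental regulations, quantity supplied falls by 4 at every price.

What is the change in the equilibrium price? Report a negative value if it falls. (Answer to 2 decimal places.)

Initially, 30 - 2p = 5p - 19, so 49 = 7p and p = 7, Q = 16.
The new curves are Qd = 20 - 2p (demand) and Qs = 5p - 23 (supply).
Setting them equal: 20 - 2p = 5p - 23 → 43 = 7p, so p = 43/7 ≈ 6.1429 and Q = 54/7 ≈ 7.7143.
Δp = 6.1429 − 7 = -0.86.

-0.86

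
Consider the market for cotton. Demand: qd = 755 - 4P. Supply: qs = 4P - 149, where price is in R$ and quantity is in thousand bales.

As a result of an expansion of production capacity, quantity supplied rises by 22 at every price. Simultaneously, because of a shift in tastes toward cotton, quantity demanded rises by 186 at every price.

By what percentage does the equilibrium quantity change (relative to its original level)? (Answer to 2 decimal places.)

+34.32

Original equilibrium: 755 - 4P = 4P - 149 gives 904 = 8P, so P = 113 and q = 303.
With the change applied: demand qd = 941 - 4P, supply qs = 4P - 127.
New equilibrium: 941 - 4P = 4P - 127 ⇒ 1068 = 8P ⇒ P = 133.5, q = 407.
%Δq = (407 − 303) / 303 × 100 = +34.32%.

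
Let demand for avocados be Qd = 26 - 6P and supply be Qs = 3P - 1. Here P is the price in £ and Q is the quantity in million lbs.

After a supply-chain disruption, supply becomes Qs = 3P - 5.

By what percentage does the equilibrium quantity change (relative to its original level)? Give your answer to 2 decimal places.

-33.33

Original equilibrium: 26 - 6P = 3P - 1 gives 27 = 9P, so P = 3 and Q = 8.
The shock moves the curves to Qd = 26 - 6P and Qs = 3P - 5.
Equate the new curves: 26 - 6P = 3P - 5, giving 31 = 9P, P = 31/9 ≈ 3.4444, Q = 16/3 ≈ 5.3333.
%ΔQ = (5.3333 − 8) / 8 × 100 = -33.33%.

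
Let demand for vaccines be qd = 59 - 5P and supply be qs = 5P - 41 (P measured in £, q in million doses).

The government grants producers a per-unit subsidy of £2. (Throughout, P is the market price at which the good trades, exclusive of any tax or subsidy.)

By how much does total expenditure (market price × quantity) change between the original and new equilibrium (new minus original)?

+36

Original equilibrium: 59 - 5P = 5P - 41 gives 100 = 10P, so P = 10 and q = 9.
Since sellers receive the price plus the subsidy, the effective supply curve becomes qs = 5P - 31.
Equate the new curves: 59 - 5P = 5P - 31, giving 90 = 10P, P = 9, q = 14.
Expenditure moves from 10×9 = 90 to 9×14 = 126; change = +36.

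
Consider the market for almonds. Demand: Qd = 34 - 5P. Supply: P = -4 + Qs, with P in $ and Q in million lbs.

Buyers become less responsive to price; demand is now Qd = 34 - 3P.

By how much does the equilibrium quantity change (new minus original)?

Initially, 34 - 5P = P + 4, so 30 = 6P and P = 5, Q = 9.
With the change applied: demand Qd = 34 - 3P, supply Qs = P + 4.
Equate the new curves: 34 - 3P = P + 4, giving 30 = 4P, P = 7.5, Q = 11.5.
ΔQ = 11.5 − 9 = +2.5.

+2.5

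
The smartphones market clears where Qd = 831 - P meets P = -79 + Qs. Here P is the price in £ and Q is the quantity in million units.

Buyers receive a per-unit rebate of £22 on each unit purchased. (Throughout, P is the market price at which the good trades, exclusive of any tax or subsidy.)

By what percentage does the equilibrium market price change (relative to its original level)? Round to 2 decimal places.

+2.93

Initially, 831 - P = P + 79, so 752 = 2P and P = 376, Q = 455.
Since buyers' out-of-pocket price is the market price minus the rebate, the effective demand curve becomes Qd = 853 - P.
Equate the new curves: 853 - P = P + 79, giving 774 = 2P, P = 387, Q = 466.
%ΔP = (387 − 376) / 376 × 100 = +2.93%.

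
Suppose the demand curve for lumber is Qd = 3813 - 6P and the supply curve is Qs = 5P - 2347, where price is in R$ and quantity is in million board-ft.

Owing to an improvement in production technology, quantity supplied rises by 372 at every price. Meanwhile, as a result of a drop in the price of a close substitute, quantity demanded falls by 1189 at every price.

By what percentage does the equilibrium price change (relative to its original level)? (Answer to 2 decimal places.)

Before the shock: 3813 - 6P = 5P - 2347 ⇒ 6160 = 11P ⇒ P = 560, Q = 453.
After the shift, demand is Qd = 2624 - 6P and supply is Qs = 5P - 1975.
New equilibrium: 2624 - 6P = 5P - 1975 ⇒ 4599 = 11P ⇒ P = 4599/11 ≈ 418.0909, Q = 1270/11 ≈ 115.4545.
%ΔP = (418.0909 − 560) / 560 × 100 = -25.34%.

-25.34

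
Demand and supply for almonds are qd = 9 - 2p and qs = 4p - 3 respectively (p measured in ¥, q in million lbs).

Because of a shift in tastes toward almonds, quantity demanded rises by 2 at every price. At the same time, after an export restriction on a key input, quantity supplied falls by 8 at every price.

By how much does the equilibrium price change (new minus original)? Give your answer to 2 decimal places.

+1.67

Before the shock: 9 - 2p = 4p - 3 ⇒ 12 = 6p ⇒ p = 2, q = 5.
The new curves are qd = 11 - 2p (demand) and qs = 4p - 11 (supply).
Equate the new curves: 11 - 2p = 4p - 11, giving 22 = 6p, p = 11/3 ≈ 3.6667, q = 11/3 ≈ 3.6667.
Δp = 3.6667 − 2 = +1.67.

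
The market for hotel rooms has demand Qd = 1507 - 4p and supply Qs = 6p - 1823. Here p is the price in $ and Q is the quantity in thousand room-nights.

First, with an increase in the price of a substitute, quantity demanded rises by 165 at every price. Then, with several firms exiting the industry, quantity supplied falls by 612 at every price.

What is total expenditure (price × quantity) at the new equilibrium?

Original equilibrium: 1507 - 4p = 6p - 1823 gives 3330 = 10p, so p = 333 and Q = 175.
The new curves are Qd = 1672 - 4p (demand) and Qs = 6p - 2435 (supply).
Clearing the new market: 1672 - 4p = 6p - 2435, so p = 410.7 and Q = 29.2.
New expenditure = 410.7 × 29.2 = 11992.44.

11992.44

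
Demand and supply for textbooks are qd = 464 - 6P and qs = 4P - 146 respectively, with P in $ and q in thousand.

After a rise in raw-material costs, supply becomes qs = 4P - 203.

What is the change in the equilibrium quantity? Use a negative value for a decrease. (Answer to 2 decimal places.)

-34.20

Before the shock: 464 - 6P = 4P - 146 ⇒ 610 = 10P ⇒ P = 61, q = 98.
With the change applied: demand qd = 464 - 6P, supply qs = 4P - 203.
Clearing the new market: 464 - 6P = 4P - 203, so P = 66.7 and q = 63.8.
Δq = 63.8 − 98 = -34.20.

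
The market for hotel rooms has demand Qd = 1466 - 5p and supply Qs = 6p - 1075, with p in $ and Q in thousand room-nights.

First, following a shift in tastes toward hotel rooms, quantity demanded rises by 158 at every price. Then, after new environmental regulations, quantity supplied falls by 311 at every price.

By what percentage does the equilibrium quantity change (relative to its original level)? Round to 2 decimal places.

-17.74

Before the shock: 1466 - 5p = 6p - 1075 ⇒ 2541 = 11p ⇒ p = 231, Q = 311.
The new curves are Qd = 1624 - 5p (demand) and Qs = 6p - 1386 (supply).
Setting them equal: 1624 - 5p = 6p - 1386 → 3010 = 11p, so p = 3010/11 ≈ 273.6364 and Q = 2814/11 ≈ 255.8182.
%ΔQ = (255.8182 − 311) / 311 × 100 = -17.74%.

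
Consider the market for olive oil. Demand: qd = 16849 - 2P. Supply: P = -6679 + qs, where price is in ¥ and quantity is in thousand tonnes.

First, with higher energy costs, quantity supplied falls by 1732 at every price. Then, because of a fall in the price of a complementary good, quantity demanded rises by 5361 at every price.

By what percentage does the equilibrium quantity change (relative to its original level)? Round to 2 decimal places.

Initially, 16849 - 2P = P + 6679, so 10170 = 3P and P = 3390, q = 10069.
The shock moves the curves to qd = 22210 - 2P and qs = P + 4947.
Setting them equal: 22210 - 2P = P + 4947 → 17263 = 3P, so P = 17263/3 ≈ 5754.3333 and q = 32104/3 ≈ 10701.3333.
%Δq = (10701.3333 − 10069) / 10069 × 100 = +6.28%.

+6.28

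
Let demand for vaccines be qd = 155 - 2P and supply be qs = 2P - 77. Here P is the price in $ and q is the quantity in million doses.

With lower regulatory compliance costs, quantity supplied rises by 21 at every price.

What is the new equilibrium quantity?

Solve the original market: 155 - 2P = 2P - 77, hence P = 58 and q = 39.
With the change applied: demand qd = 155 - 2P, supply qs = 2P - 56.
New equilibrium: 155 - 2P = 2P - 56 ⇒ 211 = 4P ⇒ P = 52.75, q = 49.5.

49.5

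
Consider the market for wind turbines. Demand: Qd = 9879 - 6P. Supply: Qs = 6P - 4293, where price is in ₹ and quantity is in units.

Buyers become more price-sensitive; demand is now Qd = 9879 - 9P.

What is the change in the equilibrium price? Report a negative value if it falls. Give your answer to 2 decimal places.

-236.20

Solve the original market: 9879 - 6P = 6P - 4293, hence P = 1181 and Q = 2793.
After the shift, demand is Qd = 9879 - 9P and supply is Qs = 6P - 4293.
Equate the new curves: 9879 - 9P = 6P - 4293, giving 14172 = 15P, P = 944.8, Q = 1375.8.
ΔP = 944.8 − 1181 = -236.20.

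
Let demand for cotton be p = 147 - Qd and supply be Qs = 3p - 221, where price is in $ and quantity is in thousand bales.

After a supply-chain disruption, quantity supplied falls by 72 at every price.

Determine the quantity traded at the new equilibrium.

37

Original equilibrium: 147 - p = 3p - 221 gives 368 = 4p, so p = 92 and Q = 55.
The new curves are Qd = 147 - p (demand) and Qs = 3p - 293 (supply).
Equate the new curves: 147 - p = 3p - 293, giving 440 = 4p, p = 110, Q = 37.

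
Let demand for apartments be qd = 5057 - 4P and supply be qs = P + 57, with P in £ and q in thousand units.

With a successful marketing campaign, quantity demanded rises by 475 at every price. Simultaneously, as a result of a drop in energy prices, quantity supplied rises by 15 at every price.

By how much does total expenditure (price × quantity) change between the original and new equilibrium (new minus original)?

Original equilibrium: 5057 - 4P = P + 57 gives 5000 = 5P, so P = 1000 and q = 1057.
With the change applied: demand qd = 5532 - 4P, supply qs = P + 72.
Clearing the new market: 5532 - 4P = P + 72, so P = 1092 and q = 1164.
Expenditure moves from 1000×1057 = 1057000 to 1092×1164 = 1271088; change = +214088.

+214088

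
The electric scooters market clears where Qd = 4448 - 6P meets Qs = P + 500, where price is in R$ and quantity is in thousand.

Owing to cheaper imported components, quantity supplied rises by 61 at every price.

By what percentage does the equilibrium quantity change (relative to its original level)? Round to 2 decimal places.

Initially, 4448 - 6P = P + 500, so 3948 = 7P and P = 564, Q = 1064.
The new curves are Qd = 4448 - 6P (demand) and Qs = P + 561 (supply).
New equilibrium: 4448 - 6P = P + 561 ⇒ 3887 = 7P ⇒ P = 3887/7 ≈ 555.2857, Q = 7814/7 ≈ 1116.2857.
%ΔQ = (1116.2857 − 1064) / 1064 × 100 = +4.91%.

+4.91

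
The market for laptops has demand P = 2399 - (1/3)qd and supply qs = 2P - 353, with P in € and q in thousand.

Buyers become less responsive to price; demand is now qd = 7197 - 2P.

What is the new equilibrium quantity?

Initially, 7197 - 3P = 2P - 353, so 7550 = 5P and P = 1510, q = 2667.
After the shift, demand is qd = 7197 - 2P and supply is qs = 2P - 353.
New equilibrium: 7197 - 2P = 2P - 353 ⇒ 7550 = 4P ⇒ P = 1887.5, q = 3422.

3422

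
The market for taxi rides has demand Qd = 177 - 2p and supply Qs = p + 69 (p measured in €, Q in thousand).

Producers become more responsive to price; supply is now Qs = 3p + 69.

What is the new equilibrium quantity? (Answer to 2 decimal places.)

133.80

Original equilibrium: 177 - 2p = p + 69 gives 108 = 3p, so p = 36 and Q = 105.
With the change applied: demand Qd = 177 - 2p, supply Qs = 3p + 69.
New equilibrium: 177 - 2p = 3p + 69 ⇒ 108 = 5p ⇒ p = 21.6, Q = 133.8.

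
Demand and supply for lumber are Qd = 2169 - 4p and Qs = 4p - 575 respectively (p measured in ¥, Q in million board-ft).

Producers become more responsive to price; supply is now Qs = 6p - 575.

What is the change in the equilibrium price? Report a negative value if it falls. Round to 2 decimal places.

Solve the original market: 2169 - 4p = 4p - 575, hence p = 343 and Q = 797.
The shock moves the curves to Qd = 2169 - 4p and Qs = 6p - 575.
Clearing the new market: 2169 - 4p = 6p - 575, so p = 274.4 and Q = 1071.4.
Δp = 274.4 − 343 = -68.60.

-68.60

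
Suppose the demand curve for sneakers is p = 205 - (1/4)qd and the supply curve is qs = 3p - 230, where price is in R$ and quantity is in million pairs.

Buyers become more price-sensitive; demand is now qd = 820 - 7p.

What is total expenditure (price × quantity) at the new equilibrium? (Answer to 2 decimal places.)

Initially, 820 - 4p = 3p - 230, so 1050 = 7p and p = 150, q = 220.
With the change applied: demand qd = 820 - 7p, supply qs = 3p - 230.
New equilibrium: 820 - 7p = 3p - 230 ⇒ 1050 = 10p ⇒ p = 105, q = 85.
New expenditure = 105 × 85 = 8925.00.

8925.00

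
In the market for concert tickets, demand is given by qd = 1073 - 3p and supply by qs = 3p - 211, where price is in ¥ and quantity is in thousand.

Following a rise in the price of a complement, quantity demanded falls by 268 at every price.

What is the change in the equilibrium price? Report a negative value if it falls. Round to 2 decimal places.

Before the shock: 1073 - 3p = 3p - 211 ⇒ 1284 = 6p ⇒ p = 214, q = 431.
After the shift, demand is qd = 805 - 3p and supply is qs = 3p - 211.
Clearing the new market: 805 - 3p = 3p - 211, so p = 508/3 ≈ 169.3333 and q = 297.
Δp = 169.3333 − 214 = -44.67.

-44.67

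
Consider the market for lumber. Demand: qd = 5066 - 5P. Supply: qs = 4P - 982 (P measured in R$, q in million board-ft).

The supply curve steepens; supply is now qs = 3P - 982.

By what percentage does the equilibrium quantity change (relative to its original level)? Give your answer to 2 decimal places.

-24.62

Original equilibrium: 5066 - 5P = 4P - 982 gives 6048 = 9P, so P = 672 and q = 1706.
After the shift, demand is qd = 5066 - 5P and supply is qs = 3P - 982.
Clearing the new market: 5066 - 5P = 3P - 982, so P = 756 and q = 1286.
%Δq = (1286 − 1706) / 1706 × 100 = -24.62%.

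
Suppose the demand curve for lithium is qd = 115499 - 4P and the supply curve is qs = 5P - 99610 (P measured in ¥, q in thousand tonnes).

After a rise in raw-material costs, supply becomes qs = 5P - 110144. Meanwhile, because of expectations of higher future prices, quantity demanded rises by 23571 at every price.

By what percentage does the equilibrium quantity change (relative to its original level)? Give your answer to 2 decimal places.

Original equilibrium: 115499 - 4P = 5P - 99610 gives 215109 = 9P, so P = 23901 and q = 19895.
The new curves are qd = 139070 - 4P (demand) and qs = 5P - 110144 (supply).
New equilibrium: 139070 - 4P = 5P - 110144 ⇒ 249214 = 9P ⇒ P = 249214/9 ≈ 27690.4444, q = 254774/9 ≈ 28308.2222.
%Δq = (28308.2222 − 19895) / 19895 × 100 = +42.29%.

+42.29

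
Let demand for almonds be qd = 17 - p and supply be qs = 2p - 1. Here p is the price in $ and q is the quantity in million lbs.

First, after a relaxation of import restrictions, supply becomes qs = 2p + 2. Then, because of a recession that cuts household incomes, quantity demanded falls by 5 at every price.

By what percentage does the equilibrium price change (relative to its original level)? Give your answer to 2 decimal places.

Initially, 17 - p = 2p - 1, so 18 = 3p and p = 6, q = 11.
The new curves are qd = 12 - p (demand) and qs = 2p + 2 (supply).
Clearing the new market: 12 - p = 2p + 2, so p = 10/3 ≈ 3.3333 and q = 26/3 ≈ 8.6667.
%Δp = (3.3333 − 6) / 6 × 100 = -44.44%.

-44.44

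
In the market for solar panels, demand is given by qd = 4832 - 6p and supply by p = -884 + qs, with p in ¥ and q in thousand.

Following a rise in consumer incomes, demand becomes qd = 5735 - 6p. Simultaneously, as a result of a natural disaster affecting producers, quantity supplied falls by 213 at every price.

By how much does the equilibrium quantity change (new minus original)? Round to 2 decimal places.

Original equilibrium: 4832 - 6p = p + 884 gives 3948 = 7p, so p = 564 and q = 1448.
With the change applied: demand qd = 5735 - 6p, supply qs = p + 671.
Setting them equal: 5735 - 6p = p + 671 → 5064 = 7p, so p = 5064/7 ≈ 723.4286 and q = 9761/7 ≈ 1394.4286.
Δq = 1394.4286 − 1448 = -53.57.

-53.57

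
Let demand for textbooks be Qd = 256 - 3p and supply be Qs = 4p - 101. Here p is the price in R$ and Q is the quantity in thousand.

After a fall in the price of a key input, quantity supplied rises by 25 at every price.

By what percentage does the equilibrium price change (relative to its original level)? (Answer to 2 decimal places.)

-7.00

Original equilibrium: 256 - 3p = 4p - 101 gives 357 = 7p, so p = 51 and Q = 103.
With the change applied: demand Qd = 256 - 3p, supply Qs = 4p - 76.
New equilibrium: 256 - 3p = 4p - 76 ⇒ 332 = 7p ⇒ p = 332/7 ≈ 47.4286, Q = 796/7 ≈ 113.7143.
%Δp = (47.4286 − 51) / 51 × 100 = -7.00%.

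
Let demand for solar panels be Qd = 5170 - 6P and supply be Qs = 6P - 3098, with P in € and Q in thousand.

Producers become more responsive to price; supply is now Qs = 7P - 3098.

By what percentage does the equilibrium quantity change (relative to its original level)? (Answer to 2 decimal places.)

Initially, 5170 - 6P = 6P - 3098, so 8268 = 12P and P = 689, Q = 1036.
The shock moves the curves to Qd = 5170 - 6P and Qs = 7P - 3098.
Clearing the new market: 5170 - 6P = 7P - 3098, so P = 636 and Q = 1354.
%ΔQ = (1354 − 1036) / 1036 × 100 = +30.69%.

+30.69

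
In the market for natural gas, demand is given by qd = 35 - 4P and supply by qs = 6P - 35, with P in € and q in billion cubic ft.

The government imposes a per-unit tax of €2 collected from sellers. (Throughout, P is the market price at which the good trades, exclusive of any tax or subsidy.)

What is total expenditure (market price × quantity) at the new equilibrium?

18.04

Initially, 35 - 4P = 6P - 35, so 70 = 10P and P = 7, q = 7.
Since sellers keep the price net of the tax, the effective supply curve becomes qs = 6P - 47.
Clearing the new market: 35 - 4P = 6P - 47, so P = 8.2 and q = 2.2.
New expenditure = 8.2 × 2.2 = 18.04.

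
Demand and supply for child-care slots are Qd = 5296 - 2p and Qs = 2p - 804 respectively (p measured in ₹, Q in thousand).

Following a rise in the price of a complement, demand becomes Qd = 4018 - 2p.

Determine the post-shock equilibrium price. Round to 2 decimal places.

1205.50

Original equilibrium: 5296 - 2p = 2p - 804 gives 6100 = 4p, so p = 1525 and Q = 2246.
With the change applied: demand Qd = 4018 - 2p, supply Qs = 2p - 804.
Clearing the new market: 4018 - 2p = 2p - 804, so p = 1205.5 and Q = 1607.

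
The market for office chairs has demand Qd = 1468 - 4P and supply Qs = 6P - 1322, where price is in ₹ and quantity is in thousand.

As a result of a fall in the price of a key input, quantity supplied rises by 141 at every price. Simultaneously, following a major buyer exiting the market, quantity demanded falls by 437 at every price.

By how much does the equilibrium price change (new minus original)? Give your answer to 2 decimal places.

Before the shock: 1468 - 4P = 6P - 1322 ⇒ 2790 = 10P ⇒ P = 279, Q = 352.
The new curves are Qd = 1031 - 4P (demand) and Qs = 6P - 1181 (supply).
Equate the new curves: 1031 - 4P = 6P - 1181, giving 2212 = 10P, P = 221.2, Q = 146.2.
ΔP = 221.2 − 279 = -57.80.

-57.80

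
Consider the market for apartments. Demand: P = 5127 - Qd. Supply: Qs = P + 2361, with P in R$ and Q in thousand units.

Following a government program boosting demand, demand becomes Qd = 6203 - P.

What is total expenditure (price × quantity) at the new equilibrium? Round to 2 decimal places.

Original equilibrium: 5127 - P = P + 2361 gives 2766 = 2P, so P = 1383 and Q = 3744.
With the change applied: demand Qd = 6203 - P, supply Qs = P + 2361.
Equate the new curves: 6203 - P = P + 2361, giving 3842 = 2P, P = 1921, Q = 4282.
New expenditure = 1921 × 4282 = 8225722.00.

8225722.00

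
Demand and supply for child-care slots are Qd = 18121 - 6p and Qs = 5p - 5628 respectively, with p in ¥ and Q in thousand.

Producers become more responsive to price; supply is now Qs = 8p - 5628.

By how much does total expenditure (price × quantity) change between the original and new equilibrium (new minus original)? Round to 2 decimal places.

Initially, 18121 - 6p = 5p - 5628, so 23749 = 11p and p = 2159, Q = 5167.
The new curves are Qd = 18121 - 6p (demand) and Qs = 8p - 5628 (supply).
Equate the new curves: 18121 - 6p = 8p - 5628, giving 23749 = 14p, p = 23749/14 ≈ 1696.3571, Q = 55600/7 ≈ 7942.8571.
Expenditure moves from 2159×5167 = 11155553 to 1696.3571×7942.8571 = 13473922.4490; change = +2318369.45.

+2318369.45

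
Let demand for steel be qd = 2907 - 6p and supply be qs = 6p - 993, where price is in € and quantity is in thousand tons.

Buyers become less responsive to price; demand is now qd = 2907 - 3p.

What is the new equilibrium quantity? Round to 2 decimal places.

1607.00

Initially, 2907 - 6p = 6p - 993, so 3900 = 12p and p = 325, q = 957.
After the shift, demand is qd = 2907 - 3p and supply is qs = 6p - 993.
Setting them equal: 2907 - 3p = 6p - 993 → 3900 = 9p, so p = 1300/3 ≈ 433.3333 and q = 1607.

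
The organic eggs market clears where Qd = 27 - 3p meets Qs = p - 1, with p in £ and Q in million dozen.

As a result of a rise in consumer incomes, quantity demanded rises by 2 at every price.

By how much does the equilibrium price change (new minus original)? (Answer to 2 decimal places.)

+0.50

Solve the original market: 27 - 3p = p - 1, hence p = 7 and Q = 6.
The shock moves the curves to Qd = 29 - 3p and Qs = p - 1.
New equilibrium: 29 - 3p = p - 1 ⇒ 30 = 4p ⇒ p = 7.5, Q = 6.5.
Δp = 7.5 − 7 = +0.50.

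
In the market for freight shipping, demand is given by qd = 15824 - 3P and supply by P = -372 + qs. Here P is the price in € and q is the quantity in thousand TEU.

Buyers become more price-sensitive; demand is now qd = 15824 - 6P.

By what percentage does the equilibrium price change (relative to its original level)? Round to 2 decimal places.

-42.86

Before the shock: 15824 - 3P = P + 372 ⇒ 15452 = 4P ⇒ P = 3863, q = 4235.
After the shift, demand is qd = 15824 - 6P and supply is qs = P + 372.
New equilibrium: 15824 - 6P = P + 372 ⇒ 15452 = 7P ⇒ P = 15452/7 ≈ 2207.4286, q = 18056/7 ≈ 2579.4286.
%ΔP = (2207.4286 − 3863) / 3863 × 100 = -42.86%.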